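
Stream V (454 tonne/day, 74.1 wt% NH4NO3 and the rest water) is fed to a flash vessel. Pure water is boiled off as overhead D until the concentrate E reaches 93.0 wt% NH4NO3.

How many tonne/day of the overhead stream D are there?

NH4NO3 is conserved: 454×0.741 = 336.41 tonne/day all reports to the concentrate.
Concentrate = 336.41/(target fraction) = 361.74 tonne/day.
Overhead = 454 − 361.74 = 92.265 tonne/day.

92.26 tonne/day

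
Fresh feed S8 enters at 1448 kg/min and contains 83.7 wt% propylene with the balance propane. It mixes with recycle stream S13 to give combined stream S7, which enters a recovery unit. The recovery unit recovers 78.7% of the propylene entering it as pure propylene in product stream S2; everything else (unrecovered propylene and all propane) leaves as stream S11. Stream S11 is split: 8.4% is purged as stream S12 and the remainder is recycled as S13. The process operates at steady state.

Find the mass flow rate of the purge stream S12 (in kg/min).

propane enters only via S8 and leaves only via the purge: 1448×0.163 = 0.084×(propane in S11), and the recovery unit passes all propane, so propane in S7 = propane in S11 = 2809.8 kg/min.
propylene in S7: m_A = 1448×0.837 + (1−0.084)·(1−0.787)·m_A, so m_A = 1212/0.8049 = 1505.8 kg/min.
S11 = (1−0.787)×1505.8 + 2809.8 = 3130.5 kg/min.
Purge S12 = 0.084×3130.5 = 262.97 kg/min.

263 kg/min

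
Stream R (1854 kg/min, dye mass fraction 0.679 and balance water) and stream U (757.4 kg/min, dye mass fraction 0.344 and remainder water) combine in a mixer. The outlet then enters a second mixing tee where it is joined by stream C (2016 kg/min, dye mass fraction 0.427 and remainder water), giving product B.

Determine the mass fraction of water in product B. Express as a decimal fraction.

Overall, product flow = 4627.4 kg/min.
water in = 1854×0.321 + 757.4×0.656 + 2016×0.573 = 2247.2 kg/min.
water fraction in B = 0.486.

0.486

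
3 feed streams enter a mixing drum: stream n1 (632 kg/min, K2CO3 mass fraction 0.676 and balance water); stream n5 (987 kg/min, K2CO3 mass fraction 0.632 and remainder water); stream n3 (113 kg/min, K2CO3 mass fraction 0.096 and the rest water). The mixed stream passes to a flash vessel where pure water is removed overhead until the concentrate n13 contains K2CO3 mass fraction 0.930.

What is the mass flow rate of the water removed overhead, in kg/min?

K2CO3 entering = 632×0.676 + 987×0.632 + 113×0.096 = 1061.9 kg/min.
All K2CO3 reports to n13, so n13 = 1061.9/0.930 = 1141.8 kg/min.
Total feed = 1732 kg/min; overhead = 1732 − 1141.8 = 590.21 kg/min.

590.2 kg/min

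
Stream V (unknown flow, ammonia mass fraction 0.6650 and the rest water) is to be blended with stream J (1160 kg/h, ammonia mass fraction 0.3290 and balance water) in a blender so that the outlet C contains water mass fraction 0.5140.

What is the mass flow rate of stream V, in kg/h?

1017 kg/h

Let V be the unknown flow. Total out = 1160 + V.
water balance: 778.36 + 0.335·V = 0.514·(1160 + V)
(0.335 − 0.514)·V = 0.514×1160 − 778.36 = -182.12
V = -182.12 / -0.179 = 1017.4 kg/h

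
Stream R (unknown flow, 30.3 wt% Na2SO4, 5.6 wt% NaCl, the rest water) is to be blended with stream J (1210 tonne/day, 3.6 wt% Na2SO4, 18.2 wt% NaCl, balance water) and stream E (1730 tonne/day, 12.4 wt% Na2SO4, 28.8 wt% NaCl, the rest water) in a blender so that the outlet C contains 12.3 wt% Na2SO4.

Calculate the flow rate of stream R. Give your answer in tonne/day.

575.2 tonne/day

Let R be the unknown flow. Total out = 2940 + R.
Na2SO4 balance: 258.08 + 0.303·R = 0.123·(2940 + R)
(0.303 − 0.123)·R = 0.123×2940 − 258.08 = 103.54
R = 103.54 / 0.180 = 575.22 tonne/day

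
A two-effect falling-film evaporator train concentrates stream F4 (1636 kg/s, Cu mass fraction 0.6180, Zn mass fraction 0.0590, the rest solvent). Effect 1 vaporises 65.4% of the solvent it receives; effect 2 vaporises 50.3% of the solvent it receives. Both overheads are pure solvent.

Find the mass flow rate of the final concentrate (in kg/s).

1198 kg/s

solvent in feed = 1636×0.323 = 528.43 kg/s.
After stage 1: solvent left = (1−0.654)×528.43 = 182.84; stream total = 1290.4 kg/s.
After stage 2: solvent left = (1−0.503)×182.84 = 90.87; final concentrate = 1198.4 kg/s.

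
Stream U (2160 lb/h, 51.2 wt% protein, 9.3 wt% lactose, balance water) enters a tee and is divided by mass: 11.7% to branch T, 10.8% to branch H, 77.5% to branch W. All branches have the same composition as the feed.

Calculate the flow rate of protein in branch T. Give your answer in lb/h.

129.4 lb/h

Branch T total = 0.117×2160 = 252.72 lb/h.
protein in T = 0.512×252.72 = 129.39 lb/h.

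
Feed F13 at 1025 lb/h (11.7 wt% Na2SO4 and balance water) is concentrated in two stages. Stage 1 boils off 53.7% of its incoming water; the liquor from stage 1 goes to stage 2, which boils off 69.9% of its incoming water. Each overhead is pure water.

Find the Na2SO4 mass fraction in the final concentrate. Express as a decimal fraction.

0.487

water in feed = 1025×0.883 = 905.08 lb/h.
After stage 1: water left = (1−0.537)×905.08 = 419.05; stream total = 538.97 lb/h.
After stage 2: water left = (1−0.699)×419.05 = 126.13; final concentrate = 246.06 lb/h.
Na2SO4 fraction = 119.93/246.06 = 0.487.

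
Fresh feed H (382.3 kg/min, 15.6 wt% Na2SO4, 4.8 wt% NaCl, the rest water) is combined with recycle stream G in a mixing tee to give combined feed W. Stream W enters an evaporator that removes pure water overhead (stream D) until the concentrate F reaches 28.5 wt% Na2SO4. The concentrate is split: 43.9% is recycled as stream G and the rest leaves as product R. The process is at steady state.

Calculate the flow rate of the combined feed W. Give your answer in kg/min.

546.1 kg/min

Overall Na2SO4 balance (none leaves overhead): Na2SO4 in fresh feed = Na2SO4 in product, i.e. 382.3×0.156 = (1−0.439)·F·0.285.
F = 59.639/(0.285×0.561) = 373.01 kg/min.
Recycle G = 0.439×373.01 = 163.75 kg/min.
Combined feed W = 382.3 + 163.75 = 546.05 kg/min.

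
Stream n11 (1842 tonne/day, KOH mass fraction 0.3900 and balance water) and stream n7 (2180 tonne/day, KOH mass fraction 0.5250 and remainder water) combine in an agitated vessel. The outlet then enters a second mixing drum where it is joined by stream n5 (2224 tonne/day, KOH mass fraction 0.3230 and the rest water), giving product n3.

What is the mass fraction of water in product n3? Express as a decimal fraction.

Overall, product flow = 6246 tonne/day.
water in = 1842×0.610 + 2180×0.475 + 2224×0.677 = 3664.8 tonne/day.
water fraction in n3 = 0.5867.

0.5867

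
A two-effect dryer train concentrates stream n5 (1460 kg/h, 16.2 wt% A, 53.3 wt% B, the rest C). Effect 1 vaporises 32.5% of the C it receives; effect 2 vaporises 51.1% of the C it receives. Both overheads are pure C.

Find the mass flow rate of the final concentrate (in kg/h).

C in feed = 1460×0.305 = 445.3 kg/h.
After stage 1: C left = (1−0.325)×445.3 = 300.58; stream total = 1315.3 kg/h.
After stage 2: C left = (1−0.511)×300.58 = 146.98; final concentrate = 1161.7 kg/h.

1162 kg/h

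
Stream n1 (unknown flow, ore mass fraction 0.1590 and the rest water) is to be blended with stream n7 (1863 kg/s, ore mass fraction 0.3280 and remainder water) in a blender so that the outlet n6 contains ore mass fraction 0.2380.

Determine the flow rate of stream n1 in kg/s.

2122 kg/s

Let n1 be the unknown flow. Total out = 1863 + n1.
ore balance: 611.06 + 0.159·n1 = 0.238·(1863 + n1)
(0.159 − 0.238)·n1 = 0.238×1863 − 611.06 = -167.67
n1 = -167.67 / -0.079 = 2122.4 kg/s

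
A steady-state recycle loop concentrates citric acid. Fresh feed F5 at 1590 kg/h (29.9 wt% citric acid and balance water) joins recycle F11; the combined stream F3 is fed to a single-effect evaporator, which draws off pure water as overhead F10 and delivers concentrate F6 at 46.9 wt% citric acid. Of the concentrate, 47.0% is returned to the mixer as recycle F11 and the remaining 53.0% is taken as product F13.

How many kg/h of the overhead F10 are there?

Overall citric acid balance (none leaves overhead): citric acid in fresh feed = citric acid in product, i.e. 1590×0.299 = (1−0.470)·F6·0.469.
F6 = 475.41/(0.469×0.530) = 1912.6 kg/h.
Recycle F11 = 0.470×1912.6 = 898.91 kg/h.
Combined feed F3 = 1590 + 898.91 = 2488.9 kg/h.
Overhead F10 = F3 − F6 = 2488.9 − 1912.6 = 576.33 kg/h.

576.3 kg/h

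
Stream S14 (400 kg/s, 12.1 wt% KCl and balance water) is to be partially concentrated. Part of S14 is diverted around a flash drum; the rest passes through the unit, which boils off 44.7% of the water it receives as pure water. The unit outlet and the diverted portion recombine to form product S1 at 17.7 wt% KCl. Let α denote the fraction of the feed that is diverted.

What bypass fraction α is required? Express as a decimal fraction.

All 400×0.121 = 48.4 kg/s of KCl reaches S1, so S1 = 48.4/0.177 = 273.45 kg/s and vapour = 126.55 kg/s.
The evaporator receives (1−α)·400 of feed at 0.879 water and removes 0.447 of that water:
0.447×0.879×(1−α)×400 = 126.55
(1−α) = 126.55/157.17 = 0.8052;  α = 0.1948.

0.195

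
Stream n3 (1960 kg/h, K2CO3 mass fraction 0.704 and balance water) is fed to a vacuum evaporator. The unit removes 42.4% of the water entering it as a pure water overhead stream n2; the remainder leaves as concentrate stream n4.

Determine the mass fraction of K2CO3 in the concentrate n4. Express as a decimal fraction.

K2CO3 is not removed: 1960×0.704 = 1379.8 kg/h of K2CO3 enters n4.
water entering = 1960×0.296 = 580.16 kg/h; overhead removed = 0.424×580.16 = 245.99 kg/h.
Concentrate = 1960 − 245.99 = 1714 kg/h.
Mass fraction = 1379.8/1714 = 0.805.

0.805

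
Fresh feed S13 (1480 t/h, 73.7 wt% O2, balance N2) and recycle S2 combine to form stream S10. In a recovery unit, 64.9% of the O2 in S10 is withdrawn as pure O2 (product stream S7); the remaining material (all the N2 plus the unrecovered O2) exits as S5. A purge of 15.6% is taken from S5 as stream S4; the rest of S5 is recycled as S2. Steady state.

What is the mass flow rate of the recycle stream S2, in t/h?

N2 enters only via S13 and leaves only via the purge: 1480×0.263 = 0.156×(N2 in S5), and the recovery unit passes all N2, so N2 in S10 = N2 in S5 = 2495.1 t/h.
O2 in S10: m_A = 1480×0.737 + (1−0.156)·(1−0.649)·m_A, so m_A = 1090.8/0.7038 = 1549.9 t/h.
S5 = (1−0.649)×1549.9 + 2495.1 = 3039.1 t/h.
Recycle S2 = (1−0.156)×3039.1 = 2565 t/h.

2565 t/h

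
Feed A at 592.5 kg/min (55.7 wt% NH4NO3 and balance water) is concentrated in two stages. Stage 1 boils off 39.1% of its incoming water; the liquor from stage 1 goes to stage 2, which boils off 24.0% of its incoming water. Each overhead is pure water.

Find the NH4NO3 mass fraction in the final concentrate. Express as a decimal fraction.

0.731

water in feed = 592.5×0.443 = 262.48 kg/min.
After stage 1: water left = (1−0.391)×262.48 = 159.85; stream total = 489.87 kg/min.
After stage 2: water left = (1−0.240)×159.85 = 121.49; final concentrate = 451.51 kg/min.
NH4NO3 fraction = 330.02/451.51 = 0.731.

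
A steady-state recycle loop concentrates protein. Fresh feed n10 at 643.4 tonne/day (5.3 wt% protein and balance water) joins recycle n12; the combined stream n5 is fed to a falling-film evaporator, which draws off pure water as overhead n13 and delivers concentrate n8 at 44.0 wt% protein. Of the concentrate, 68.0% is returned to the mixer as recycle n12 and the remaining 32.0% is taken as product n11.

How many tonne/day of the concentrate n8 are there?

242.2 tonne/day

Overall protein balance (none leaves overhead): protein in fresh feed = protein in product, i.e. 643.4×0.053 = (1−0.680)·n8·0.440.
n8 = 34.1/(0.440×0.320) = 242.19 tonne/day.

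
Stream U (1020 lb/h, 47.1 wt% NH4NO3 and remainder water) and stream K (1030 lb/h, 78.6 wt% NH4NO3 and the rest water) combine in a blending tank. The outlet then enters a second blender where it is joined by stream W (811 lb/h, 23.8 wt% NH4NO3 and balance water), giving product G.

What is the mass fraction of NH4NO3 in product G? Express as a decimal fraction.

0.518

Overall, product flow = 2861 lb/h.
NH4NO3 in = 1020×0.471 + 1030×0.786 + 811×0.238 = 1483 lb/h.
NH4NO3 fraction in G = 0.518.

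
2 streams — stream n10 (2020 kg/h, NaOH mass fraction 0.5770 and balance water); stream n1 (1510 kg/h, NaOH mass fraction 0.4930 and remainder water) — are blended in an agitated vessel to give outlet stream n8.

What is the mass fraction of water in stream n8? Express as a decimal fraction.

0.4589

Total flow out = 2020 + 1510 = 3530 kg/h.
water in = 2020×0.423 + 1510×0.507 = 1620 kg/h.
water mass fraction in n8 = 1620/3530 = 0.4589.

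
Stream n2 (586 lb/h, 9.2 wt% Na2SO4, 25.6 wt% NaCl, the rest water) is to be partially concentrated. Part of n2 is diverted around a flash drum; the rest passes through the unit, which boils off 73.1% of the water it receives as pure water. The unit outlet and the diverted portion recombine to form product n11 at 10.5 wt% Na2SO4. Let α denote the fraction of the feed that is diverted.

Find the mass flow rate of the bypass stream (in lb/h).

433.8 lb/h

All 586×0.092 = 53.912 lb/h of Na2SO4 reaches n11, so n11 = 53.912/0.105 = 513.45 lb/h and vapour = 72.552 lb/h.
The evaporator receives (1−α)·586 of feed at 0.652 water and removes 0.731 of that water:
0.731×0.652×(1−α)×586 = 72.552
(1−α) = 72.552/279.29 = 0.2598;  α = 0.7402.
Bypass flow = 0.7402×586 = 433.77 lb/h.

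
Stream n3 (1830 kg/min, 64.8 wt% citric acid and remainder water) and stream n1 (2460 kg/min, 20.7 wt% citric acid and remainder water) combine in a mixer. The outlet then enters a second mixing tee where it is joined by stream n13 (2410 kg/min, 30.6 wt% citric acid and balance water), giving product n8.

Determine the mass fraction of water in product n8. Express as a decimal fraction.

0.6369

Overall, product flow = 6700 kg/min.
water in = 1830×0.352 + 2460×0.793 + 2410×0.694 = 4267.5 kg/min.
water fraction in n8 = 0.6369.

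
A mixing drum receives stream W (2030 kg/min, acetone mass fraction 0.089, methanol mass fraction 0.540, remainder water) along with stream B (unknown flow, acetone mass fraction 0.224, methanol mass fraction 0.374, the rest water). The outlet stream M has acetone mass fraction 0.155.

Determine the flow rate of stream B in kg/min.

1942 kg/min

Let B be the unknown flow. Total out = 2030 + B.
acetone balance: 180.67 + 0.224·B = 0.155·(2030 + B)
(0.224 − 0.155)·B = 0.155×2030 − 180.67 = 133.98
B = 133.98 / 0.069 = 1941.7 kg/min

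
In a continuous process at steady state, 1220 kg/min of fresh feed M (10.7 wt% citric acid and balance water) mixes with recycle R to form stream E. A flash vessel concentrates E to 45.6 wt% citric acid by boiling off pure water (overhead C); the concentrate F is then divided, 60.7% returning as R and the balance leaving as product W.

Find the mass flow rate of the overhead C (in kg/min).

933.7 kg/min

Overall citric acid balance (none leaves overhead): citric acid in fresh feed = citric acid in product, i.e. 1220×0.107 = (1−0.607)·F·0.456.
F = 130.54/(0.456×0.393) = 728.43 kg/min.
Recycle R = 0.607×728.43 = 442.16 kg/min.
Combined feed E = 1220 + 442.16 = 1662.2 kg/min.
Overhead C = E − F = 1662.2 − 728.43 = 933.73 kg/min.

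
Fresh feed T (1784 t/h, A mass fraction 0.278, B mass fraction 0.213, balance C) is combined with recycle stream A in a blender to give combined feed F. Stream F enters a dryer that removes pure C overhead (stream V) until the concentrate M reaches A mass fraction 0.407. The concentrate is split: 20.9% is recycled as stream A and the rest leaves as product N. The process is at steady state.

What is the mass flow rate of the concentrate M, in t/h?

Overall A balance (none leaves overhead): A in fresh feed = A in product, i.e. 1784×0.278 = (1−0.209)·M·0.407.
M = 495.95/(0.407×0.791) = 1540.5 t/h.

1541 t/h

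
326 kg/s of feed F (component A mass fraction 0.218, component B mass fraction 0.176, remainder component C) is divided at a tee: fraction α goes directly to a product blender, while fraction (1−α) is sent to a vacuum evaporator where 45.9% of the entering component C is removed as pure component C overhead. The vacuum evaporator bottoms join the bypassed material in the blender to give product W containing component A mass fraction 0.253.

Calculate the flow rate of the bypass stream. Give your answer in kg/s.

163.9 kg/s

All 326×0.218 = 71.068 kg/s of component A reaches W, so W = 71.068/0.253 = 280.9 kg/s and vapour = 45.099 kg/s.
The evaporator receives (1−α)·326 of feed at 0.606 component C and removes 0.459 of that component C:
0.459×0.606×(1−α)×326 = 45.099
(1−α) = 45.099/90.678 = 0.4974;  α = 0.5026.
Bypass flow = 0.5026×326 = 163.86 kg/s.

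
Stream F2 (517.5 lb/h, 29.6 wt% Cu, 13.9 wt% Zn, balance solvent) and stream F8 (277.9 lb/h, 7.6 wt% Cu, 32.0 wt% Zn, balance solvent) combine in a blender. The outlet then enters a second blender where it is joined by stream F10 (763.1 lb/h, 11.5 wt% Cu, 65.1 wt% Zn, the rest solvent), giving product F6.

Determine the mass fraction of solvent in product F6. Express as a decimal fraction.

Overall, product flow = 1558.5 lb/h.
solvent in = 517.5×0.565 + 277.9×0.604 + 763.1×0.234 = 638.8 lb/h.
solvent fraction in F6 = 0.4099.

0.4099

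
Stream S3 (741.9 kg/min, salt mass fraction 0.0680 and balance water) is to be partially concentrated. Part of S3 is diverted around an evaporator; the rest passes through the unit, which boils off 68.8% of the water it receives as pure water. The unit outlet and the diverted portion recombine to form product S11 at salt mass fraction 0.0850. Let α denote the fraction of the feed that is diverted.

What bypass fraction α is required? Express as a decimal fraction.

All 741.9×0.068 = 50.449 kg/min of salt reaches S11, so S11 = 50.449/0.085 = 593.52 kg/min and vapour = 148.38 kg/min.
The evaporator receives (1−α)·741.9 of feed at 0.932 water and removes 0.688 of that water:
0.688×0.932×(1−α)×741.9 = 148.38
(1−α) = 148.38/475.72 = 0.3119;  α = 0.6881.

0.688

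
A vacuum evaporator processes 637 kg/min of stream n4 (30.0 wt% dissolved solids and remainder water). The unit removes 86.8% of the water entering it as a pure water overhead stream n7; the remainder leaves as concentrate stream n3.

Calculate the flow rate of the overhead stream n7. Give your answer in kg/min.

water entering = 637×0.700 = 445.9 kg/min; overhead removed = 0.868×445.9 = 387.04 kg/min.

387 kg/min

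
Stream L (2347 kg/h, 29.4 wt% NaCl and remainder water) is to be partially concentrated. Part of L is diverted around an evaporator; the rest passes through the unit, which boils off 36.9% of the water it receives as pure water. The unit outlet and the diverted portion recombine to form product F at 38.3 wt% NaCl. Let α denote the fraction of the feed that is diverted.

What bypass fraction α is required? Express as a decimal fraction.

0.108

All 2347×0.294 = 690.02 kg/h of NaCl reaches F, so F = 690.02/0.383 = 1801.6 kg/h and vapour = 545.39 kg/h.
The evaporator receives (1−α)·2347 of feed at 0.706 water and removes 0.369 of that water:
0.369×0.706×(1−α)×2347 = 545.39
(1−α) = 545.39/611.43 = 0.8920;  α = 0.1080.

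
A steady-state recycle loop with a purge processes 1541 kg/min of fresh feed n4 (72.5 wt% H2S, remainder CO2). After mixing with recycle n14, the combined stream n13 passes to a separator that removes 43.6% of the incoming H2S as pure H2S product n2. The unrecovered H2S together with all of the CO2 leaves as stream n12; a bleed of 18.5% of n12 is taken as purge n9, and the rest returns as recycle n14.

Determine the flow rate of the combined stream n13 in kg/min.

4358 kg/min

CO2 enters only via n4 and leaves only via the purge: 1541×0.275 = 0.185×(CO2 in n12), and the separator passes all CO2, so CO2 in n13 = CO2 in n12 = 2290.7 kg/min.
H2S in n13: m_A = 1541×0.725 + (1−0.185)·(1−0.436)·m_A, so m_A = 1117.2/0.5403 = 2067.6 kg/min.
n13 = 2067.6 + 2290.7 = 4358.3 kg/min.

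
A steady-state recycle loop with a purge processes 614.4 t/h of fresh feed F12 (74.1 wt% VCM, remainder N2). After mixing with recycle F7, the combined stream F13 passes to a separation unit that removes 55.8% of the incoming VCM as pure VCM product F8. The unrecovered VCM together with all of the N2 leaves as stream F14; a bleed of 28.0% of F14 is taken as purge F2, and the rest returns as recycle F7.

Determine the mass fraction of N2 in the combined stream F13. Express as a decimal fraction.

0.460

N2 enters only via F12 and leaves only via the purge: 614.4×0.259 = 0.280×(N2 in F14), and the separation unit passes all N2, so N2 in F13 = N2 in F14 = 568.32 t/h.
VCM in F13: m_A = 614.4×0.741 + (1−0.280)·(1−0.558)·m_A, so m_A = 455.27/0.6818 = 667.79 t/h.
F13 = 667.79 + 568.32 = 1236.1 t/h.
N2 fraction in F13 = 568.32/1236.1 = 0.460.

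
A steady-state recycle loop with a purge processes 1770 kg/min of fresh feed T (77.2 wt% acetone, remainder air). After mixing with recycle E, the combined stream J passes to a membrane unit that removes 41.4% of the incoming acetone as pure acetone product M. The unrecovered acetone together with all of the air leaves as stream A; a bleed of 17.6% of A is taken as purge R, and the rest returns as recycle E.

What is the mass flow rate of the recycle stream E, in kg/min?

3165 kg/min

air enters only via T and leaves only via the purge: 1770×0.228 = 0.176×(air in A), and the membrane unit passes all air, so air in J = air in A = 2293 kg/min.
acetone in J: m_A = 1770×0.772 + (1−0.176)·(1−0.414)·m_A, so m_A = 1366.4/0.5171 = 2642.3 kg/min.
A = (1−0.414)×2642.3 + 2293 = 3841.4 kg/min.
Recycle E = (1−0.176)×3841.4 = 3165.3 kg/min.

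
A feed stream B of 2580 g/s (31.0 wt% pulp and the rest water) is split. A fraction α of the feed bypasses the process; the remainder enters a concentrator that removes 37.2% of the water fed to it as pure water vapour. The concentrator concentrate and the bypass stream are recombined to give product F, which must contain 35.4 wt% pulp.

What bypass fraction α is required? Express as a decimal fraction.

0.516

All 2580×0.310 = 799.8 g/s of pulp reaches F, so F = 799.8/0.354 = 2259.3 g/s and vapour = 320.68 g/s.
The evaporator receives (1−α)·2580 of feed at 0.690 water and removes 0.372 of that water:
0.372×0.690×(1−α)×2580 = 320.68
(1−α) = 320.68/662.23 = 0.4842;  α = 0.5158.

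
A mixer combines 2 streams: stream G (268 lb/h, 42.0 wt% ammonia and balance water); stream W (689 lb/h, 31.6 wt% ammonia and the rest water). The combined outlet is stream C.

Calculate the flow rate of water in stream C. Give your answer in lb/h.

626.7 lb/h

water out = water in = 268×0.580 + 689×0.684 = 626.72 lb/h.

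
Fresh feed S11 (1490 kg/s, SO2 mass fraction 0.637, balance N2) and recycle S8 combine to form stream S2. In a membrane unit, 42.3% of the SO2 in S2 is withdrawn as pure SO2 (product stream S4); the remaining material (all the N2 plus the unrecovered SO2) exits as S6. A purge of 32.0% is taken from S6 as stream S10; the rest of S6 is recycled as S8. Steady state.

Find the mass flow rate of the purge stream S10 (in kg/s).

N2 enters only via S11 and leaves only via the purge: 1490×0.363 = 0.320×(N2 in S6), and the membrane unit passes all N2, so N2 in S2 = N2 in S6 = 1690.2 kg/s.
SO2 in S2: m_A = 1490×0.637 + (1−0.320)·(1−0.423)·m_A, so m_A = 949.13/0.6076 = 1562 kg/s.
S6 = (1−0.423)×1562 + 1690.2 = 2591.5 kg/s.
Purge S10 = 0.320×2591.5 = 829.28 kg/s.

829.3 kg/s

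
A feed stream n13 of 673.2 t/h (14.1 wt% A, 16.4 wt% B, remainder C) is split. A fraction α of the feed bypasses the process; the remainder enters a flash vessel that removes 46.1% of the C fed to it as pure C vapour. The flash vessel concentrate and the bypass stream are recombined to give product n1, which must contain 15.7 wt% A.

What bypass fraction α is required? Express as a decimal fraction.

All 673.2×0.141 = 94.921 t/h of A reaches n1, so n1 = 94.921/0.157 = 604.59 t/h and vapour = 68.606 t/h.
The evaporator receives (1−α)·673.2 of feed at 0.695 C and removes 0.461 of that C:
0.461×0.695×(1−α)×673.2 = 68.606
(1−α) = 68.606/215.69 = 0.3181;  α = 0.6819.

0.682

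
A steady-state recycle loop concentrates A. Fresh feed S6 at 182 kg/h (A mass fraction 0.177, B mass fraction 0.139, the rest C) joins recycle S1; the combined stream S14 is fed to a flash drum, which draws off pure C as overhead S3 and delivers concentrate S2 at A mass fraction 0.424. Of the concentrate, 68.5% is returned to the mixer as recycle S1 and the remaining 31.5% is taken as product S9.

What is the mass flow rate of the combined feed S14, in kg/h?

347.2 kg/h

Overall A balance (none leaves overhead): A in fresh feed = A in product, i.e. 182×0.177 = (1−0.685)·S2·0.424.
S2 = 32.214/(0.424×0.315) = 241.19 kg/h.
Recycle S1 = 0.685×241.19 = 165.22 kg/h.
Combined feed S14 = 182 + 165.22 = 347.22 kg/h.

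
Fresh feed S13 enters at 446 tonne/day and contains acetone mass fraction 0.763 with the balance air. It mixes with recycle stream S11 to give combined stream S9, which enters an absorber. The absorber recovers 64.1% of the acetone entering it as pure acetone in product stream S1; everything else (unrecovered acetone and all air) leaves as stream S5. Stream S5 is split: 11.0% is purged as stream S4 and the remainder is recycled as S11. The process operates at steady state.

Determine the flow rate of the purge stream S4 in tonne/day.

air enters only via S13 and leaves only via the purge: 446×0.237 = 0.110×(air in S5), and the absorber passes all air, so air in S9 = air in S5 = 960.93 tonne/day.
acetone in S9: m_A = 446×0.763 + (1−0.110)·(1−0.641)·m_A, so m_A = 340.3/0.6805 = 500.08 tonne/day.
S5 = (1−0.641)×500.08 + 960.93 = 1140.5 tonne/day.
Purge S4 = 0.110×1140.5 = 125.45 tonne/day.

125.5 tonne/day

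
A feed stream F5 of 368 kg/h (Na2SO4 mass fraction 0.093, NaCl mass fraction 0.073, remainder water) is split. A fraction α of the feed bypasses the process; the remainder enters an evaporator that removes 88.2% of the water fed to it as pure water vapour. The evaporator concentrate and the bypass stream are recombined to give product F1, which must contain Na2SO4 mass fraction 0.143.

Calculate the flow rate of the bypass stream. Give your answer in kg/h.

All 368×0.093 = 34.224 kg/h of Na2SO4 reaches F1, so F1 = 34.224/0.143 = 239.33 kg/h and vapour = 128.67 kg/h.
The evaporator receives (1−α)·368 of feed at 0.834 water and removes 0.882 of that water:
0.882×0.834×(1−α)×368 = 128.67
(1−α) = 128.67/270.7 = 0.4753;  α = 0.5247.
Bypass flow = 0.5247×368 = 193.08 kg/h.

193.1 kg/h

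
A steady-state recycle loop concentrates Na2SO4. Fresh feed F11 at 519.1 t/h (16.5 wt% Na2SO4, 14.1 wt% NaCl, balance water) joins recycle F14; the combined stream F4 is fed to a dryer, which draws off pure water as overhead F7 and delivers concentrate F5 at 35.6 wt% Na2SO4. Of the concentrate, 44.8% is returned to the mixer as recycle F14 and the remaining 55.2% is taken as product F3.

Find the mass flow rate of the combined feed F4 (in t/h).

Overall Na2SO4 balance (none leaves overhead): Na2SO4 in fresh feed = Na2SO4 in product, i.e. 519.1×0.165 = (1−0.448)·F5·0.356.
F5 = 85.652/(0.356×0.552) = 435.86 t/h.
Recycle F14 = 0.448×435.86 = 195.26 t/h.
Combined feed F4 = 519.1 + 195.26 = 714.36 t/h.

714.4 t/h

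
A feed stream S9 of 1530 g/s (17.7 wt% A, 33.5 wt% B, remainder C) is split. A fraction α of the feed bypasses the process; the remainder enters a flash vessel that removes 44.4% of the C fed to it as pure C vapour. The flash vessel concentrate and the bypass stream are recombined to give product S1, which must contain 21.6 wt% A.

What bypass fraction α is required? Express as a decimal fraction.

0.167

All 1530×0.177 = 270.81 g/s of A reaches S1, so S1 = 270.81/0.216 = 1253.8 g/s and vapour = 276.25 g/s.
The evaporator receives (1−α)·1530 of feed at 0.488 C and removes 0.444 of that C:
0.444×0.488×(1−α)×1530 = 276.25
(1−α) = 276.25/331.51 = 0.8333;  α = 0.1667.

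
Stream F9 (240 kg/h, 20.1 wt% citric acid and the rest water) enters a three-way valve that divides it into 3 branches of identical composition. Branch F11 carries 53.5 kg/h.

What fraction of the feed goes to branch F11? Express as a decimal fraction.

Fraction to F11 = 53.5/240 = 0.2229.

0.223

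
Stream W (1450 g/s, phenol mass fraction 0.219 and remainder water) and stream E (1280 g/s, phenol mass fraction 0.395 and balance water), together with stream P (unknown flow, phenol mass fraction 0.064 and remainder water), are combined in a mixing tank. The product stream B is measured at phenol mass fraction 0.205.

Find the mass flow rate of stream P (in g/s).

Let P be the unknown flow. Total out = 2730 + P.
phenol balance: 823.15 + 0.064·P = 0.205·(2730 + P)
(0.064 − 0.205)·P = 0.205×2730 − 823.15 = -263.5
P = -263.5 / -0.141 = 1868.8 g/s

1869 g/s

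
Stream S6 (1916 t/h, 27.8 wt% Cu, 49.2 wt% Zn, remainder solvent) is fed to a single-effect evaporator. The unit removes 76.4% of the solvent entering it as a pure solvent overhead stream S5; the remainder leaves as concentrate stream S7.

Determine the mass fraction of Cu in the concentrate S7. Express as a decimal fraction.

Cu is not removed: 1916×0.278 = 532.65 t/h of Cu enters S7.
solvent entering = 1916×0.230 = 440.68 t/h; overhead removed = 0.764×440.68 = 336.68 t/h.
Concentrate = 1916 − 336.68 = 1579.3 t/h.
Mass fraction = 532.65/1579.3 = 0.3373.

0.3373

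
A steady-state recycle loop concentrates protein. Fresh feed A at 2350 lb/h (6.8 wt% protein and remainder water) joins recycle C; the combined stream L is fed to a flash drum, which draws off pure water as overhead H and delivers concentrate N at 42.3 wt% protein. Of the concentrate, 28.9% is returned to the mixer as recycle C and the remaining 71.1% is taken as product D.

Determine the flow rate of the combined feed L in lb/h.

Overall protein balance (none leaves overhead): protein in fresh feed = protein in product, i.e. 2350×0.068 = (1−0.289)·N·0.423.
N = 159.8/(0.423×0.711) = 531.33 lb/h.
Recycle C = 0.289×531.33 = 153.56 lb/h.
Combined feed L = 2350 + 153.56 = 2503.6 lb/h.

2504 lb/h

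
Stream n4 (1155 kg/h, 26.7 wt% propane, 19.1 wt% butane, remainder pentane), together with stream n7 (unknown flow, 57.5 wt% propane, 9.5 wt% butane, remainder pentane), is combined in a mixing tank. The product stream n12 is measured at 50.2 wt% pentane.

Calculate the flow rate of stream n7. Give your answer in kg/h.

268.6 kg/h

Let n7 be the unknown flow. Total out = 1155 + n7.
pentane balance: 626.01 + 0.330·n7 = 0.502·(1155 + n7)
(0.330 − 0.502)·n7 = 0.502×1155 − 626.01 = -46.2
n7 = -46.2 / -0.172 = 268.6 kg/h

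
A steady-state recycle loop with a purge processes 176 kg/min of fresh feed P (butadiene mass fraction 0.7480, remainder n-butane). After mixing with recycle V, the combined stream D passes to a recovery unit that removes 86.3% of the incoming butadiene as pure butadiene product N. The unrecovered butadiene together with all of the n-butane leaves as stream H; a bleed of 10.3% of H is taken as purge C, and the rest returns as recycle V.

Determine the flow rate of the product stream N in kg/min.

129.5 kg/min

butadiene in D: m_A = 176×0.748 + (1−0.103)·(1−0.863)·m_A, so m_A = 131.65/0.8771 = 150.09 kg/min.
Product N = 0.863×150.09 = 129.53 kg/min.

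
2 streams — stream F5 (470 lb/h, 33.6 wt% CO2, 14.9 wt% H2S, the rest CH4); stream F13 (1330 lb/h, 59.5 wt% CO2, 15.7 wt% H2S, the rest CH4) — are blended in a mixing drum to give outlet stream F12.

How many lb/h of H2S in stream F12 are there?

H2S out = H2S in = 470×0.149 + 1330×0.157 = 278.84 lb/h.

278.8 lb/h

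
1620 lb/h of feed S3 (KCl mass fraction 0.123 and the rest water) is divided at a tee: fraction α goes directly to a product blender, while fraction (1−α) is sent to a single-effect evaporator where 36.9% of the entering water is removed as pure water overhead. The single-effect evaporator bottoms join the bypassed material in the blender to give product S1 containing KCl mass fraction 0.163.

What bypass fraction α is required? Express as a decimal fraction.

0.242

All 1620×0.123 = 199.26 lb/h of KCl reaches S1, so S1 = 199.26/0.163 = 1222.5 lb/h and vapour = 397.55 lb/h.
The evaporator receives (1−α)·1620 of feed at 0.877 water and removes 0.369 of that water:
0.369×0.877×(1−α)×1620 = 397.55
(1−α) = 397.55/524.25 = 0.7583;  α = 0.2417.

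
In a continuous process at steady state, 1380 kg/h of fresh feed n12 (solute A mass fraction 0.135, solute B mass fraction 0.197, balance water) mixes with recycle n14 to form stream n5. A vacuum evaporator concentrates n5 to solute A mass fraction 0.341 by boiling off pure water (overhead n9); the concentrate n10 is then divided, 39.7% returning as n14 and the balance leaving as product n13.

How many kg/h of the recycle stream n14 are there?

Overall solute A balance (none leaves overhead): solute A in fresh feed = solute A in product, i.e. 1380×0.135 = (1−0.397)·n10·0.341.
n10 = 186.3/(0.341×0.603) = 906.03 kg/h.
Recycle n14 = 0.397×906.03 = 359.69 kg/h.

359.7 kg/h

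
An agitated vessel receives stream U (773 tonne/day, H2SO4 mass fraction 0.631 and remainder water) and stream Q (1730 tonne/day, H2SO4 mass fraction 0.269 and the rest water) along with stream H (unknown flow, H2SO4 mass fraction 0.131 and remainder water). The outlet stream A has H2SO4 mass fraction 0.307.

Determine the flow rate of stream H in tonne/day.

1050 tonne/day

Let H be the unknown flow. Total out = 2503 + H.
H2SO4 balance: 953.13 + 0.131·H = 0.307·(2503 + H)
(0.131 − 0.307)·H = 0.307×2503 − 953.13 = -184.71
H = -184.71 / -0.176 = 1049.5 tonne/day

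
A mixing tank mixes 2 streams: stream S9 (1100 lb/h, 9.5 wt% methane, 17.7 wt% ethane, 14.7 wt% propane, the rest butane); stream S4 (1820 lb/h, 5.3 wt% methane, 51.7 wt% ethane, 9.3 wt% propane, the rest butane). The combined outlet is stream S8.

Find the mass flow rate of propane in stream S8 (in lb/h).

331 lb/h

propane out = propane in = 1100×0.147 + 1820×0.093 = 330.96 lb/h.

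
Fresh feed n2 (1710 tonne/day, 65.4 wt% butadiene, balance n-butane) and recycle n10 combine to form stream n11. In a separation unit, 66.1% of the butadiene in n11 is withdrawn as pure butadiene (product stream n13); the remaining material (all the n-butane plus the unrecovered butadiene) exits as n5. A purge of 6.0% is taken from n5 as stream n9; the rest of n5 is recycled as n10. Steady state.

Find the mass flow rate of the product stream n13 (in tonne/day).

1085 tonne/day

butadiene in n11: m_A = 1710×0.654 + (1−0.060)·(1−0.661)·m_A, so m_A = 1118.3/0.6813 = 1641.4 tonne/day.
Product n13 = 0.661×1641.4 = 1085 tonne/day.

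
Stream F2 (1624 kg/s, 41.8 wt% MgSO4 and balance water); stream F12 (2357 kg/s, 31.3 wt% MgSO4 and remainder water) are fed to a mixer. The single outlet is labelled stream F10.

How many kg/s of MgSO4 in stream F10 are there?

MgSO4 out = MgSO4 in = 1624×0.418 + 2357×0.313 = 1416.6 kg/s.

1417 kg/s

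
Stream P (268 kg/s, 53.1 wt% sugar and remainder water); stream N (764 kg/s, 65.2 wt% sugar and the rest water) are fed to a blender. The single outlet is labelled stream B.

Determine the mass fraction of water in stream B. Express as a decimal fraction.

0.379

Total flow out = 268 + 764 = 1032 kg/s.
water in = 268×0.469 + 764×0.348 = 391.56 kg/s.
water mass fraction in B = 391.56/1032 = 0.379.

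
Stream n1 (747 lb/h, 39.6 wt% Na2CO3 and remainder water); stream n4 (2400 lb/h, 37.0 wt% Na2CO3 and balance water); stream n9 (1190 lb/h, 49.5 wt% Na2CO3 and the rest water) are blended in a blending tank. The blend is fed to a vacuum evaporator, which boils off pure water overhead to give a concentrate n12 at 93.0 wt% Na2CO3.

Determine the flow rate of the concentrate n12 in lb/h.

1906 lb/h

Na2CO3 entering = 747×0.396 + 2400×0.370 + 1190×0.495 = 1772.9 lb/h.
All Na2CO3 reports to n12, so n12 = 1772.9/0.930 = 1906.3 lb/h.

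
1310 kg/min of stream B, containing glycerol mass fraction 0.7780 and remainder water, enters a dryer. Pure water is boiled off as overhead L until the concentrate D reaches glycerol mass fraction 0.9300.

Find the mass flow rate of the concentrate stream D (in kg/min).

glycerol is conserved: 1310×0.778 = 1019.2 kg/min all reports to the concentrate.
Concentrate = 1019.2/(target fraction) = 1095.9 kg/min.

1096 kg/min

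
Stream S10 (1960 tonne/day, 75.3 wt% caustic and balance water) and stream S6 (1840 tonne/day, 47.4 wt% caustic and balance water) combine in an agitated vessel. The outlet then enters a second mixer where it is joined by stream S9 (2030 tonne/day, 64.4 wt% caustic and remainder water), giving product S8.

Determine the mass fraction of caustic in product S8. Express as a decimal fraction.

0.627

Overall, product flow = 5830 tonne/day.
caustic in = 1960×0.753 + 1840×0.474 + 2030×0.644 = 3655.4 tonne/day.
caustic fraction in S8 = 0.627.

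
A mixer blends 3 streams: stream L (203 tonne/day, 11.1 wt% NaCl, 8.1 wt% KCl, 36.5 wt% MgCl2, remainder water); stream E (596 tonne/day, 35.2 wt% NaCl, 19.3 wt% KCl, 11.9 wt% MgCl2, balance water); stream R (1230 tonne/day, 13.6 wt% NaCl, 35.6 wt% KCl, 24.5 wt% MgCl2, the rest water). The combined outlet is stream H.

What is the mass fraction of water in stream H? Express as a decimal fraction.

Total flow out = 203 + 596 + 1230 = 2029 tonne/day.
water in = 203×0.443 + 596×0.336 + 1230×0.263 = 613.67 tonne/day.
water mass fraction in H = 613.67/2029 = 0.3025.

0.3025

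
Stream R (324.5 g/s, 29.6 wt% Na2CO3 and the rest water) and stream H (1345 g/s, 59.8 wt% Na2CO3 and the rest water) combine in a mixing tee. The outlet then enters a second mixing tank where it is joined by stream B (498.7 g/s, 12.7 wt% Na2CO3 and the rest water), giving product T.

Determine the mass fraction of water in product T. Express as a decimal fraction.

Overall, product flow = 2168.2 g/s.
water in = 324.5×0.704 + 1345×0.402 + 498.7×0.873 = 1204.5 g/s.
water fraction in T = 0.556.

0.556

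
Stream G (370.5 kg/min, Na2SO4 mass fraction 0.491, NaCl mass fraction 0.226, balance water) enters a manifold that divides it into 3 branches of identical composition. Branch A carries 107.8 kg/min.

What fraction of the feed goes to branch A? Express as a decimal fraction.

Fraction to A = 107.8/370.5 = 0.2910.

0.291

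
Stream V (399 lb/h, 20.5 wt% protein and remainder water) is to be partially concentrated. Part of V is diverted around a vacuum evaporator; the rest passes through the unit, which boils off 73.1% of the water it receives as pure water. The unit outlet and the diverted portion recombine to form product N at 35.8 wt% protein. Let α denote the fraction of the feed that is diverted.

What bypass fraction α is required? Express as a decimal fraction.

0.265

All 399×0.205 = 81.795 lb/h of protein reaches N, so N = 81.795/0.358 = 228.48 lb/h and vapour = 170.52 lb/h.
The evaporator receives (1−α)·399 of feed at 0.795 water and removes 0.731 of that water:
0.731×0.795×(1−α)×399 = 170.52
(1−α) = 170.52/231.88 = 0.7354;  α = 0.2646.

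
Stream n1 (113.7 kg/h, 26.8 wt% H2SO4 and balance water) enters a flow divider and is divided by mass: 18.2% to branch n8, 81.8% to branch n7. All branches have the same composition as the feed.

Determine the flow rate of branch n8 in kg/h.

Branch n8 flow = 0.182×113.7 = 20.693 kg/h.

20.69 kg/h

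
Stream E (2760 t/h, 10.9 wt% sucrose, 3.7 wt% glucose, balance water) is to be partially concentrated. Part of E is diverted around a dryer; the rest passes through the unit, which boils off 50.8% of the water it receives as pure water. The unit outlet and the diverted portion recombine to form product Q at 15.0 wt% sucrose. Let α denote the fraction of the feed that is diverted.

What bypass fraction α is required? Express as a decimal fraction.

0.370

All 2760×0.109 = 300.84 t/h of sucrose reaches Q, so Q = 300.84/0.150 = 2005.6 t/h and vapour = 754.4 t/h.
The evaporator receives (1−α)·2760 of feed at 0.854 water and removes 0.508 of that water:
0.508×0.854×(1−α)×2760 = 754.4
(1−α) = 754.4/1197.4 = 0.6300;  α = 0.3700.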